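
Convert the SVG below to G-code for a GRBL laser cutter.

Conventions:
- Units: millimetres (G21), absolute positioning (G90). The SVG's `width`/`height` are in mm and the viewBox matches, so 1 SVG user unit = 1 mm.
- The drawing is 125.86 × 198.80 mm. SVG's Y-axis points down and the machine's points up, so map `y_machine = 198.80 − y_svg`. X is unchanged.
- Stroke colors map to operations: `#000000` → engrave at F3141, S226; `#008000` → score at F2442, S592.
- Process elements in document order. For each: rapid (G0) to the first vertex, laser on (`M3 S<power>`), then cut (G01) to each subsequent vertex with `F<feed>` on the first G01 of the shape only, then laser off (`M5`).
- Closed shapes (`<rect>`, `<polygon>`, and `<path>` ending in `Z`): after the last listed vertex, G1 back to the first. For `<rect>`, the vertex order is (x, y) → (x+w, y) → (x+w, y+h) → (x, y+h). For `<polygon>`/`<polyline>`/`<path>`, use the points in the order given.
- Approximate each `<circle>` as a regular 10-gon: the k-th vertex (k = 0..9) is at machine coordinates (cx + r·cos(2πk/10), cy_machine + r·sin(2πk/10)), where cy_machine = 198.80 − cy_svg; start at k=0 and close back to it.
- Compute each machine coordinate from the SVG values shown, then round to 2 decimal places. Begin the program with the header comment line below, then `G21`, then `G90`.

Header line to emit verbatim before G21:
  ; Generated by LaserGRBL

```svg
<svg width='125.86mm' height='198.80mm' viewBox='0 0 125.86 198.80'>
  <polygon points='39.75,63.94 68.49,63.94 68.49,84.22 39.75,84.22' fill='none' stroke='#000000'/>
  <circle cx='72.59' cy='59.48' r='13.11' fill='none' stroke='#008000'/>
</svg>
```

; Generated by LaserGRBL
G21
G90
G0 X39.75 Y134.86
M3 S226
G01 X68.49 Y134.86 F3141
G01 X68.49 Y114.58
G01 X39.75 Y114.58
G01 X39.75 Y134.86
M5
G0 X85.70 Y139.32
M3 S592
G01 X83.20 Y147.03 F2442
G01 X76.64 Y151.79
G01 X68.54 Y151.79
G01 X61.98 Y147.03
G01 X59.48 Y139.32
G01 X61.98 Y131.61
G01 X68.54 Y126.85
G01 X76.64 Y126.85
G01 X83.20 Y131.61
G01 X85.70 Y139.32
M5

Since the viewBox matches the mm dimensions, user units are millimetres directly. The only transform is the Y-flip y_m = 198.80 − y_svg.

Shape 1 is a rectangle drawn with `<polygon>`. Its stroke #000000 means engrave at S226, F3141. After flipping Y the toolpath is (39.75,134.86) → (68.49,134.86) → (68.49,114.58) → (39.75,114.58) → (39.75,134.86), returning to the start.

Shape 2 is a circle drawn with `<circle>`. Its stroke #008000 means score at S592, F2442. After flipping Y the toolpath is (85.70,139.32) → (83.20,147.03) → (76.64,151.79) → (68.54,151.79) → (61.98,147.03) → (59.48,139.32) → (61.98,131.61) → (68.54,126.85) → (76.64,126.85) → (83.20,131.61) → (85.70,139.32), returning to the start.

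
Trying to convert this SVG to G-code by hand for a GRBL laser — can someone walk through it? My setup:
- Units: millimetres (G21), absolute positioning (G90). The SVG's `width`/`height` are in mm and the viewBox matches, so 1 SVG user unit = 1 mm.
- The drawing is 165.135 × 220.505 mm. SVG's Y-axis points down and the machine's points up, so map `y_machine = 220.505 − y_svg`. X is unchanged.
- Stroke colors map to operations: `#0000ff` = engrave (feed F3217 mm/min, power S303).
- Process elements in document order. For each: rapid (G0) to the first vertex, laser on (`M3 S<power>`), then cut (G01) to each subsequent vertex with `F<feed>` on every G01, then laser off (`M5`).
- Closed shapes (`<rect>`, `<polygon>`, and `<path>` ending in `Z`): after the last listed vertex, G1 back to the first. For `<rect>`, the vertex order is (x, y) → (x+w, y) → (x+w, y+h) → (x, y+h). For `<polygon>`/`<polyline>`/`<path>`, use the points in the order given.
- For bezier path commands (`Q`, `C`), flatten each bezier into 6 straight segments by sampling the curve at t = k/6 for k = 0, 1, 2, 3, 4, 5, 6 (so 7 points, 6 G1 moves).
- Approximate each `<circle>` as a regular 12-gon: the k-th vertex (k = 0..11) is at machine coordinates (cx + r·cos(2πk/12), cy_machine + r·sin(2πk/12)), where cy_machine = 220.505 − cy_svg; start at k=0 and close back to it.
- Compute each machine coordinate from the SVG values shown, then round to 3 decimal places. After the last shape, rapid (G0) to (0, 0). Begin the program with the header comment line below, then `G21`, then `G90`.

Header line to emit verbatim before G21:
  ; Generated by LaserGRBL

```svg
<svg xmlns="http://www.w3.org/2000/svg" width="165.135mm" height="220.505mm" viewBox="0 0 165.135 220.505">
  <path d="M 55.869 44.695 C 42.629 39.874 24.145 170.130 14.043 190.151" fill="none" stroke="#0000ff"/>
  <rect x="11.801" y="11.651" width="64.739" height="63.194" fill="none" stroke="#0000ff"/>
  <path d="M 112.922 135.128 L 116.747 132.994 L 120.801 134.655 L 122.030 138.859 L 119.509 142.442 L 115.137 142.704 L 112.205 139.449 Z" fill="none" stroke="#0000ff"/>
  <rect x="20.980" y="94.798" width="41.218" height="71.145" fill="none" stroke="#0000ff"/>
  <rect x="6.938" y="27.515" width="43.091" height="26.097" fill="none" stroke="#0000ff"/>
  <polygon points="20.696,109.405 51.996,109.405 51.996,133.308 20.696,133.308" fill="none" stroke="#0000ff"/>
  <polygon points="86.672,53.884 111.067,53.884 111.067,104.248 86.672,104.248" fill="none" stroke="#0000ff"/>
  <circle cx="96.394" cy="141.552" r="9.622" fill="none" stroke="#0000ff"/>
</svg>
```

Since the viewBox matches the mm dimensions, user units are millimetres directly. The only transform is the Y-flip y_m = 220.505 − y_svg.

Shape 1 is a cubic bezier drawn with `<path>`. Its stroke #0000ff means engrave at S303, F3217. After flipping Y the toolpath is (55.869,175.810) → (48.875,168.100) → (41.386,144.691) → (33.779,112.398) → (26.434,78.034) → (19.729,48.415) → (14.043,30.354).

Shape 2 is a rectangle drawn with `<rect>`. Its stroke #0000ff means engrave at S303, F3217. After flipping Y the toolpath is (11.801,208.854) → (76.540,208.854) → (76.540,145.660) → (11.801,145.660) → (11.801,208.854), returning to the start.

Shape 3 is a regular polygon drawn with `<path>`. Its stroke #0000ff means engrave at S303, F3217. After flipping Y the toolpath is (112.922,85.377) → (116.747,87.511) → (120.801,85.850) → (122.030,81.646) → (119.509,78.063) → (115.137,77.801) → (112.205,81.056) → (112.922,85.377), returning to the start.

Shape 4 is a rectangle drawn with `<rect>`. Its stroke #0000ff means engrave at S303, F3217. After flipping Y the toolpath is (20.980,125.707) → (62.198,125.707) → (62.198,54.562) → (20.980,54.562) → (20.980,125.707), returning to the start.

Shape 5 is a rectangle drawn with `<rect>`. Its stroke #0000ff means engrave at S303, F3217. After flipping Y the toolpath is (6.938,192.990) → (50.029,192.990) → (50.029,166.893) → (6.938,166.893) → (6.938,192.990), returning to the start.

Shape 6 is a rectangle drawn with `<polygon>`. Its stroke #0000ff means engrave at S303, F3217. After flipping Y the toolpath is (20.696,111.100) → (51.996,111.100) → (51.996,87.197) → (20.696,87.197) → (20.696,111.100), returning to the start.

Shape 7 is a rectangle drawn with `<polygon>`. Its stroke #0000ff means engrave at S303, F3217. After flipping Y the toolpath is (86.672,166.621) → (111.067,166.621) → (111.067,116.257) → (86.672,116.257) → (86.672,166.621), returning to the start.

Shape 8 is a circle drawn with `<circle>`. Its stroke #0000ff means engrave at S303, F3217. After flipping Y the toolpath is (106.016,78.953) → (104.727,83.764) → (101.205,87.286) → (96.394,88.575) → (91.583,87.286) → (88.061,83.764) → (86.772,78.953) → (88.061,74.142) → (91.583,70.620) → (96.394,69.331) → (101.205,70.620) → (104.727,74.142) → (106.016,78.953), returning to the start.

; Generated by LaserGRBL
G21
G90
G0 X55.869 Y175.810
M3 S303
G01 X48.875 Y168.100 F3217
G01 X41.386 Y144.691 F3217
G01 X33.779 Y112.398 F3217
G01 X26.434 Y78.034 F3217
G01 X19.729 Y48.415 F3217
G01 X14.043 Y30.354 F3217
M5
G0 X11.801 Y208.854
M3 S303
G01 X76.540 Y208.854 F3217
G01 X76.540 Y145.660 F3217
G01 X11.801 Y145.660 F3217
G01 X11.801 Y208.854 F3217
M5
G0 X112.922 Y85.377
M3 S303
G01 X116.747 Y87.511 F3217
G01 X120.801 Y85.850 F3217
G01 X122.030 Y81.646 F3217
G01 X119.509 Y78.063 F3217
G01 X115.137 Y77.801 F3217
G01 X112.205 Y81.056 F3217
G01 X112.922 Y85.377 F3217
M5
G0 X20.980 Y125.707
M3 S303
G01 X62.198 Y125.707 F3217
G01 X62.198 Y54.562 F3217
G01 X20.980 Y54.562 F3217
G01 X20.980 Y125.707 F3217
M5
G0 X6.938 Y192.990
M3 S303
G01 X50.029 Y192.990 F3217
G01 X50.029 Y166.893 F3217
G01 X6.938 Y166.893 F3217
G01 X6.938 Y192.990 F3217
M5
G0 X20.696 Y111.100
M3 S303
G01 X51.996 Y111.100 F3217
G01 X51.996 Y87.197 F3217
G01 X20.696 Y87.197 F3217
G01 X20.696 Y111.100 F3217
M5
G0 X86.672 Y166.621
M3 S303
G01 X111.067 Y166.621 F3217
G01 X111.067 Y116.257 F3217
G01 X86.672 Y116.257 F3217
G01 X86.672 Y166.621 F3217
M5
G0 X106.016 Y78.953
M3 S303
G01 X104.727 Y83.764 F3217
G01 X101.205 Y87.286 F3217
G01 X96.394 Y88.575 F3217
G01 X91.583 Y87.286 F3217
G01 X88.061 Y83.764 F3217
G01 X86.772 Y78.953 F3217
G01 X88.061 Y74.142 F3217
G01 X91.583 Y70.620 F3217
G01 X96.394 Y69.331 F3217
G01 X101.205 Y70.620 F3217
G01 X104.727 Y74.142 F3217
G01 X106.016 Y78.953 F3217
M5
G0 X0.000 Y0.000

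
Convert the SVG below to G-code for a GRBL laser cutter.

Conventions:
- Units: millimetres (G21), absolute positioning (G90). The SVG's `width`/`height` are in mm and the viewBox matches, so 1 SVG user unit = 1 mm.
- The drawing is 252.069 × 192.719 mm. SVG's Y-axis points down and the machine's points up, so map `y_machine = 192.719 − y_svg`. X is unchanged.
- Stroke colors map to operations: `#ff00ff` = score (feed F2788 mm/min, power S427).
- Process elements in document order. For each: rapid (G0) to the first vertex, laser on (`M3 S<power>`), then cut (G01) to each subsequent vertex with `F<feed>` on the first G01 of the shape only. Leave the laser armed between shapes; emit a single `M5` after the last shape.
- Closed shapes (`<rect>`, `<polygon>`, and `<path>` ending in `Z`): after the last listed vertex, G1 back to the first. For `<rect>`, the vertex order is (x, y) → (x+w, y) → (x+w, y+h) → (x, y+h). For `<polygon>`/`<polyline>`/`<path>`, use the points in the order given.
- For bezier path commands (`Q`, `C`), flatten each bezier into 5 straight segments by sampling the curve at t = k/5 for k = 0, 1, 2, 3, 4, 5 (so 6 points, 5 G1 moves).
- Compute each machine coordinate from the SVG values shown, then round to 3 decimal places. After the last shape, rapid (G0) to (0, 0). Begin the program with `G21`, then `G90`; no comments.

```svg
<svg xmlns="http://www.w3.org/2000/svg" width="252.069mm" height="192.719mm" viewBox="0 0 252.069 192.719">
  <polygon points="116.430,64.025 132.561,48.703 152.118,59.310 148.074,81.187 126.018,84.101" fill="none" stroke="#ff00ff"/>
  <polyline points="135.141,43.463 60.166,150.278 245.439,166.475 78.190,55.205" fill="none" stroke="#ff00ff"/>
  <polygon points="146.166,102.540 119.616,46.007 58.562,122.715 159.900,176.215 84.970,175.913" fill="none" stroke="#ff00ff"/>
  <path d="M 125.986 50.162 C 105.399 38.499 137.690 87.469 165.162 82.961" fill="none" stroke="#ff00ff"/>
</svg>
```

G21
G90
G0 X116.430 Y128.694
M3 S427
G01 X132.561 Y144.016 F2788
G01 X152.118 Y133.409
G01 X148.074 Y111.532
G01 X126.018 Y108.618
G01 X116.430 Y128.694
G0 X135.141 Y149.256
M3 S427
G01 X60.166 Y42.441 F2788
G01 X245.439 Y26.244
G01 X78.190 Y137.514
G0 X146.166 Y90.179
M3 S427
G01 X119.616 Y146.712 F2788
G01 X58.562 Y70.004
G01 X159.900 Y16.504
G01 X84.970 Y16.806
G01 X146.166 Y90.179
G0 X125.986 Y142.557
M3 S427
G01 X119.518 Y143.192 F2788
G01 X122.970 Y134.752
G01 X133.575 Y122.715
G01 X148.562 Y112.558
G01 X165.162 Y109.758
M5
G0 X0.000 Y0.000

Since the viewBox matches the mm dimensions, user units are millimetres directly. The only transform is the Y-flip y_m = 192.719 − y_svg.

Shape 1 is a regular polygon drawn with `<polygon>`. Its stroke #ff00ff means score at S427, F2788. After flipping Y the toolpath is (116.430,128.694) → (132.561,144.016) → (152.118,133.409) → (148.074,111.532) → (126.018,108.618) → (116.430,128.694), returning to the start.

Shape 2 is a open polyline drawn with `<polyline>`. Its stroke #ff00ff means score at S427, F2788. After flipping Y the toolpath is (135.141,149.256) → (60.166,42.441) → (245.439,26.244) → (78.190,137.514).

Shape 3 is a closed polygon drawn with `<polygon>`. Its stroke #ff00ff means score at S427, F2788. After flipping Y the toolpath is (146.166,90.179) → (119.616,146.712) → (58.562,70.004) → (159.900,16.504) → (84.970,16.806) → (146.166,90.179), returning to the start.

Shape 4 is a cubic bezier drawn with `<path>`. Its stroke #ff00ff means score at S427, F2788. After flipping Y the toolpath is (125.986,142.557) → (119.518,143.192) → (122.970,134.752) → (133.575,122.715) → (148.562,112.558) → (165.162,109.758).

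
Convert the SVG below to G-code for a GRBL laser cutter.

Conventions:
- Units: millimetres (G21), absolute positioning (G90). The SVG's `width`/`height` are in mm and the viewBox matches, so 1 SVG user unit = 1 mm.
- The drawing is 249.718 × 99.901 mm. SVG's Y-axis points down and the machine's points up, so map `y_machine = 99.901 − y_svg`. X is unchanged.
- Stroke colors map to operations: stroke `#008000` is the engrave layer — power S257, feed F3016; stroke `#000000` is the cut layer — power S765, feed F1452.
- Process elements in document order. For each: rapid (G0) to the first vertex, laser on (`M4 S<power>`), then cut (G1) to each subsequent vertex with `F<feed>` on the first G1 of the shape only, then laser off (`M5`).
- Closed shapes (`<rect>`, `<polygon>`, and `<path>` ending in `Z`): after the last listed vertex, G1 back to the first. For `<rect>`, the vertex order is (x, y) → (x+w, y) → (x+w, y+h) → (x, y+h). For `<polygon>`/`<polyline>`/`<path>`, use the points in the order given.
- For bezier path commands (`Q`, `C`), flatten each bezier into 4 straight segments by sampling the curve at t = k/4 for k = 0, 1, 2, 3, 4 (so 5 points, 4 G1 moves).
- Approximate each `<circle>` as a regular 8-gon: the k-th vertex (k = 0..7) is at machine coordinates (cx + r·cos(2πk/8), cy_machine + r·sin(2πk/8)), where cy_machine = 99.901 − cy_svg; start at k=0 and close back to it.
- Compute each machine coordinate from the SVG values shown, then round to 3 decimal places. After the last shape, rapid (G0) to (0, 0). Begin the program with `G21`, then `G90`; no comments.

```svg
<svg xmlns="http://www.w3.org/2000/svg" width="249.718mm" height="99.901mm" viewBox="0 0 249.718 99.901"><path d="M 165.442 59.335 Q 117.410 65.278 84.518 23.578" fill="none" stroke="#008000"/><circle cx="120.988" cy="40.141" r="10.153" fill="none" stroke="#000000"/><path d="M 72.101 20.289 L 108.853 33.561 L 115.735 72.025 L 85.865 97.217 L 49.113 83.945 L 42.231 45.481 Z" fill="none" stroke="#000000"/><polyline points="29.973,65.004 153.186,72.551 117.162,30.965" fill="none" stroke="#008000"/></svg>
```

G21
G90
G0 X165.442 Y40.566
M4 S257
G1 X142.372 Y40.572 F3016
G1 X121.195 Y46.534
G1 X101.910 Y58.451
G1 X84.518 Y76.323
M5
G0 X131.141 Y59.760
M4 S765
G1 X128.167 Y66.939 F1452
G1 X120.988 Y69.913
G1 X113.809 Y66.939
G1 X110.835 Y59.760
G1 X113.809 Y52.581
G1 X120.988 Y49.607
G1 X128.167 Y52.581
G1 X131.141 Y59.760
M5
G0 X72.101 Y79.612
M4 S765
G1 X108.853 Y66.340 F1452
G1 X115.735 Y27.876
G1 X85.865 Y2.684
G1 X49.113 Y15.956
G1 X42.231 Y54.420
G1 X72.101 Y79.612
M5
G0 X29.973 Y34.897
M4 S257
G1 X153.186 Y27.350 F3016
G1 X117.162 Y68.936
M5
G0 X0.000 Y0.000

viewBox `0 0 249.718 99.901` with mm width/height → 1 unit = 1 mm. Flip: y_m = 99.901 − y_svg.

**Shape 1** — `<path>` quadratic bezier, stroke `#008000` → engrave (S257, F3016). Control points (SVG): P0=(165.442,59.335), P1=(117.410,65.278), P2=(84.518,23.578); sampled at t=k/4. Machine vertices: (165.442,40.566) → (142.372,40.572) → (121.195,46.534) → (101.910,58.451) → (84.518,76.323). Open path.

**Shape 2** — `<circle>` circle, stroke `#000000` → cut (S765, F1452). Machine vertices: (131.141,59.760) → (128.167,66.939) → (120.988,69.913) → (113.809,66.939) → (110.835,59.760) → (113.809,52.581) → (120.988,49.607) → (128.167,52.581) → (131.141,59.760). Closed: final G1 returns to the first vertex.

**Shape 3** — `<path>` regular polygon, stroke `#000000` → cut (S765, F1452). Machine vertices: (72.101,79.612) → (108.853,66.340) → (115.735,27.876) → (85.865,2.684) → (49.113,15.956) → (42.231,54.420) → (72.101,79.612). Closed: final G1 returns to the first vertex.

**Shape 4** — `<polyline>` open polyline, stroke `#008000` → engrave (S257, F3016). Machine vertices: (29.973,34.897) → (153.186,27.350) → (117.162,68.936). Open path.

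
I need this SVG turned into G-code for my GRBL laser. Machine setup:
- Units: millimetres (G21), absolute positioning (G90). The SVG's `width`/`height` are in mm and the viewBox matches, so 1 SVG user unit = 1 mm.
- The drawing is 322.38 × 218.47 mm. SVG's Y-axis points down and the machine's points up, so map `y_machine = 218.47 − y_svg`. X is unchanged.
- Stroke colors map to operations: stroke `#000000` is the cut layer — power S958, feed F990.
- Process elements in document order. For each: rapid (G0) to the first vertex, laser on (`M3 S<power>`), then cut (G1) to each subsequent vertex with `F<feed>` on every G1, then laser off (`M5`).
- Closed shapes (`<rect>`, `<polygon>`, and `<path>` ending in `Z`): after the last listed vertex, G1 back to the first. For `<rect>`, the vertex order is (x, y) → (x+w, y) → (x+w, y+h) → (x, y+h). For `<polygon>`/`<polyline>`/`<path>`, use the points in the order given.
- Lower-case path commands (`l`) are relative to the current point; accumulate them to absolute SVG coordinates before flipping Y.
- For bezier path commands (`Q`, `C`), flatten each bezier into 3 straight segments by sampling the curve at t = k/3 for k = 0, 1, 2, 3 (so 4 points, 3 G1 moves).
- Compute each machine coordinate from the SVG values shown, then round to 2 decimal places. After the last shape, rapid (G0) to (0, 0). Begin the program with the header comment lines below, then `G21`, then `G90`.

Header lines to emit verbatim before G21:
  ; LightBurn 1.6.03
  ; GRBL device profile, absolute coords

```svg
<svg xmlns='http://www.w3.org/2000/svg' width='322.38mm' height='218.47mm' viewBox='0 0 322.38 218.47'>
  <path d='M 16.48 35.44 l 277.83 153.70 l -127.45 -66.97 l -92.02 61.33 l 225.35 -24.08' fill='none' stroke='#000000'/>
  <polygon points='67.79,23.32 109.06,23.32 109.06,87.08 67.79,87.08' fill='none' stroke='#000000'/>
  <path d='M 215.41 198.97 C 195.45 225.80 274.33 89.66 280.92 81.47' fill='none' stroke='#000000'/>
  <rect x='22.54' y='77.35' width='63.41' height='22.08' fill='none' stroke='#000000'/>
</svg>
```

viewBox `0 0 322.38 218.47` with mm width/height → 1 unit = 1 mm. Flip: y_m = 218.47 − y_svg.

**Shape 1** — `<path>` open polyline, stroke `#000000` → cut (S958, F990). Machine vertices: (16.48,183.03) → (294.31,29.33) → (166.86,96.30) → (74.84,34.97) → (300.19,59.05). Open path.

**Shape 2** — `<polygon>` rectangle, stroke `#000000` → cut (S958, F990). Machine vertices: (67.79,195.15) → (109.06,195.15) → (109.06,131.39) → (67.79,131.39) → (67.79,195.15). Closed: final G1 returns to the first vertex.

**Shape 3** — `<path>` cubic bezier, stroke `#000000` → cut (S958, F990). Control points (SVG): P0=(215.41,198.97), P1=(195.45,225.80), P2=(274.33,89.66), P3=(280.92,81.47); sampled at t=k/3. Machine vertices: (215.41,19.50) → (222.06,36.22) → (256.57,96.93) → (280.92,137.00). Open path.

**Shape 4** — `<rect>` rectangle, stroke `#000000` → cut (S958, F990). Machine vertices: (22.54,141.12) → (85.95,141.12) → (85.95,119.04) → (22.54,119.04) → (22.54,141.12). Closed: final G1 returns to the first vertex.

; LightBurn 1.6.03
; GRBL device profile, absolute coords
G21
G90
G0 X16.48 Y183.03
M3 S958
G1 X294.31 Y29.33 F990
G1 X166.86 Y96.30 F990
G1 X74.84 Y34.97 F990
G1 X300.19 Y59.05 F990
M5
G0 X67.79 Y195.15
M3 S958
G1 X109.06 Y195.15 F990
G1 X109.06 Y131.39 F990
G1 X67.79 Y131.39 F990
G1 X67.79 Y195.15 F990
M5
G0 X215.41 Y19.50
M3 S958
G1 X222.06 Y36.22 F990
G1 X256.57 Y96.93 F990
G1 X280.92 Y137.00 F990
M5
G0 X22.54 Y141.12
M3 S958
G1 X85.95 Y141.12 F990
G1 X85.95 Y119.04 F990
G1 X22.54 Y119.04 F990
G1 X22.54 Y141.12 F990
M5
G0 X0.00 Y0.00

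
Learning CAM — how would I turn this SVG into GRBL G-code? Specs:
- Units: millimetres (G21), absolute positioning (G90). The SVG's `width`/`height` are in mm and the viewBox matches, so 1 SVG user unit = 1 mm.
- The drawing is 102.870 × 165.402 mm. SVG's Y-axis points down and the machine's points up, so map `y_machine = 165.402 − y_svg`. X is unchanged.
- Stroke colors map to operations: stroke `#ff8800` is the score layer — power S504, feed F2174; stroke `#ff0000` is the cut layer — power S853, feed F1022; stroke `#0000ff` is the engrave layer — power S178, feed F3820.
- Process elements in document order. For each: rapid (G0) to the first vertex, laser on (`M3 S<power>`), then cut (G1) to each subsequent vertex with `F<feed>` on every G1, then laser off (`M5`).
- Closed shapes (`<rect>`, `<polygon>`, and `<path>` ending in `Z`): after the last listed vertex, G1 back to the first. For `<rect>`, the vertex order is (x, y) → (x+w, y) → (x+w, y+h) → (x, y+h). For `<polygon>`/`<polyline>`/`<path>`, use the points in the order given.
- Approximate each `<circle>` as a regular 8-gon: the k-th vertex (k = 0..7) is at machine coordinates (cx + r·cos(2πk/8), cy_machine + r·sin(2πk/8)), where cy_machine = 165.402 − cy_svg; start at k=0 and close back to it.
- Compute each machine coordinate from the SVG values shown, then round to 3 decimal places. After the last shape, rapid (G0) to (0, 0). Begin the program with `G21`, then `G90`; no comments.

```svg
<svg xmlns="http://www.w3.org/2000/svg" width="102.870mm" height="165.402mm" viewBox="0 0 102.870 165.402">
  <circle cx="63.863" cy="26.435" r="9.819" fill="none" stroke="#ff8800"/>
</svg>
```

1 u = 1 mm; y_m = 165.402 − y.

[1] `<circle>` circle, #ff8800→score S504 F2174: (73.682,138.967) → (70.806,145.910) → (63.863,148.786) → (56.920,145.910) → (54.044,138.967) → (56.920,132.024) → (63.863,129.148) → (70.806,132.024) → (73.682,138.967) (closed)

G21
G90
G0 X73.682 Y138.967
M3 S504
G1 X70.806 Y145.910 F2174
G1 X63.863 Y148.786 F2174
G1 X56.920 Y145.910 F2174
G1 X54.044 Y138.967 F2174
G1 X56.920 Y132.024 F2174
G1 X63.863 Y129.148 F2174
G1 X70.806 Y132.024 F2174
G1 X73.682 Y138.967 F2174
M5
G0 X0.000 Y0.000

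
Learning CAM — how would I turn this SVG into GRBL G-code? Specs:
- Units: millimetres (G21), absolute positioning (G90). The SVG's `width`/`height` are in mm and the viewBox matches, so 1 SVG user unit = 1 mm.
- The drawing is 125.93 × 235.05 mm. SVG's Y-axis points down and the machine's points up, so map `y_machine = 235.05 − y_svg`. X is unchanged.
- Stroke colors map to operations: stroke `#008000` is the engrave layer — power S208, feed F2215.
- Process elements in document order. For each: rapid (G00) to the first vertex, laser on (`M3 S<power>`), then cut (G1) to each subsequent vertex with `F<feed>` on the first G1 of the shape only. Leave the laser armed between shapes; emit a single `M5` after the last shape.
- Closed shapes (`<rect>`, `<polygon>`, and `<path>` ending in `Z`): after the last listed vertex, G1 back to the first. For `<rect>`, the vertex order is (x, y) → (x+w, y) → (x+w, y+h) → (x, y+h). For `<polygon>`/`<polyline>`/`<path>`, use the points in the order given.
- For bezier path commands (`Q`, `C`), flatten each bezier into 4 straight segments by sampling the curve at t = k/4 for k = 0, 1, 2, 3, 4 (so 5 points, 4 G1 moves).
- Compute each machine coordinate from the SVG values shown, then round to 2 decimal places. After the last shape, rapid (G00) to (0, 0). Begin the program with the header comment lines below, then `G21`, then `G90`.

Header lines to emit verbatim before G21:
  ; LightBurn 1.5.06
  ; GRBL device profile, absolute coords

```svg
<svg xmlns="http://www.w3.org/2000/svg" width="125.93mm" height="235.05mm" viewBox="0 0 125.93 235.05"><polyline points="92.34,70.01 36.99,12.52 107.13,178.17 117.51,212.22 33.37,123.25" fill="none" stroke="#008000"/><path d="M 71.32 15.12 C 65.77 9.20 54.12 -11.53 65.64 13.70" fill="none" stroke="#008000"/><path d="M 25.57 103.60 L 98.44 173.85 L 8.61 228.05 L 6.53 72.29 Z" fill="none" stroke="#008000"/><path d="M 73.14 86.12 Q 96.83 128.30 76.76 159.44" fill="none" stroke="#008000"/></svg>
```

; LightBurn 1.5.06
; GRBL device profile, absolute coords
G21
G90
G00 X92.34 Y165.04
M3 S208
G1 X36.99 Y222.53 F2215
G1 X107.13 Y56.88
G1 X117.51 Y22.83
G1 X33.37 Y111.80
G00 X71.32 Y219.93
M3 S208
G1 X66.47 Y226.20 F2215
G1 X62.08 Y232.32
G1 X60.89 Y232.60
G1 X65.64 Y221.35
G00 X25.57 Y131.45
M3 S208
G1 X98.44 Y61.20 F2215
G1 X8.61 Y7.00
G1 X6.53 Y162.76
G1 X25.57 Y131.45
G00 X73.14 Y148.93
M3 S208
G1 X82.25 Y128.53 F2215
G1 X85.89 Y109.51
G1 X84.06 Y91.87
G1 X76.76 Y75.61
M5
G00 X0.00 Y0.00

1 u = 1 mm; y_m = 235.05 − y.

[1] `<polyline>` open polyline, #008000→engrave S208 F2215: (92.34,165.04) → (36.99,222.53) → (107.13,56.88) → (117.51,22.83) → (33.37,111.80)

[2] `<path>` cubic bezier, #008000→engrave S208 F2215: (71.32,219.93) → (66.47,226.20) → (62.08,232.32) → (60.89,232.60) → (65.64,221.35)

[3] `<path>` closed polygon, #008000→engrave S208 F2215: (25.57,131.45) → (98.44,61.20) → (8.61,7.00) → (6.53,162.76) → (25.57,131.45) (closed)

[4] `<path>` quadratic bezier, #008000→engrave S208 F2215: (73.14,148.93) → (82.25,128.53) → (85.89,109.51) → (84.06,91.87) → (76.76,75.61)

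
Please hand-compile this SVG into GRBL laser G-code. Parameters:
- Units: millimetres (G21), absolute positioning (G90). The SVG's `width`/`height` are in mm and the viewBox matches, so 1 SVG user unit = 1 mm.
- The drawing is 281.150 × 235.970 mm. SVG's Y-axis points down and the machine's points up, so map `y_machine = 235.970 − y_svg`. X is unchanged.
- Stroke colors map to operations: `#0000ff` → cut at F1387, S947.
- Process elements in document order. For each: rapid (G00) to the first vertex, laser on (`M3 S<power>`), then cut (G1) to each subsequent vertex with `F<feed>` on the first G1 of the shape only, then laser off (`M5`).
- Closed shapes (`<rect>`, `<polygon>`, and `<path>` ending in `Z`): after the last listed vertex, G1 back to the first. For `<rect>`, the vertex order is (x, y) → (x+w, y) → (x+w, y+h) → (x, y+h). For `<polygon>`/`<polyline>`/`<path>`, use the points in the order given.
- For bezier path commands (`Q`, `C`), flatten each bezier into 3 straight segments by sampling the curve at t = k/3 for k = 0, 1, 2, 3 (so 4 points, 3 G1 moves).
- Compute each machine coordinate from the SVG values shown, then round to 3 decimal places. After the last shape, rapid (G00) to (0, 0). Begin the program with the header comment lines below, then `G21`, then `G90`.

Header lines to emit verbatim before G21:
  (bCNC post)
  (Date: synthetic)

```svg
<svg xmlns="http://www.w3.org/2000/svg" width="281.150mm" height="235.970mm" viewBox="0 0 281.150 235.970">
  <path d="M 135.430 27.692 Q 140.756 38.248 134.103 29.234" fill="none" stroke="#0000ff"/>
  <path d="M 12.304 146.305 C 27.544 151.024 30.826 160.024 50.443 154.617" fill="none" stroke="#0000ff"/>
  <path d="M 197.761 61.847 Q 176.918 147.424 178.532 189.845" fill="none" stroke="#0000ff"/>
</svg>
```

(bCNC post)
(Date: synthetic)
G21
G90
G00 X135.430 Y208.278
M3 S947
G1 X137.650 Y203.415 F1387
G1 X137.207 Y202.901
G1 X134.103 Y206.736
M5
G00 X12.304 Y89.665
M3 S947
G1 X24.606 Y84.211 F1387
G1 X35.223 Y80.056
G1 X50.443 Y81.353
M5
G00 X197.761 Y174.123
M3 S947
G1 X186.361 Y121.867 F1387
G1 X179.951 Y79.201
G1 X178.532 Y46.125
M5
G00 X0.000 Y0.000

viewBox `0 0 281.150 235.970` with mm width/height → 1 unit = 1 mm. Flip: y_m = 235.970 − y_svg.

**Shape 1** — `<path>` quadratic bezier, stroke `#0000ff` → cut (S947, F1387). Control points (SVG): P0=(135.430,27.692), P1=(140.756,38.248), P2=(134.103,29.234); sampled at t=k/3. Machine vertices: (135.430,208.278) → (137.650,203.415) → (137.207,202.901) → (134.103,206.736). Open path.

**Shape 2** — `<path>` cubic bezier, stroke `#0000ff` → cut (S947, F1387). Control points (SVG): P0=(12.304,146.305), P1=(27.544,151.024), P2=(30.826,160.024), P3=(50.443,154.617); sampled at t=k/3. Machine vertices: (12.304,89.665) → (24.606,84.211) → (35.223,80.056) → (50.443,81.353). Open path.

**Shape 3** — `<path>` quadratic bezier, stroke `#0000ff` → cut (S947, F1387). Control points (SVG): P0=(197.761,61.847), P1=(176.918,147.424), P2=(178.532,189.845); sampled at t=k/3. Machine vertices: (197.761,174.123) → (186.361,121.867) → (179.951,79.201) → (178.532,46.125). Open path.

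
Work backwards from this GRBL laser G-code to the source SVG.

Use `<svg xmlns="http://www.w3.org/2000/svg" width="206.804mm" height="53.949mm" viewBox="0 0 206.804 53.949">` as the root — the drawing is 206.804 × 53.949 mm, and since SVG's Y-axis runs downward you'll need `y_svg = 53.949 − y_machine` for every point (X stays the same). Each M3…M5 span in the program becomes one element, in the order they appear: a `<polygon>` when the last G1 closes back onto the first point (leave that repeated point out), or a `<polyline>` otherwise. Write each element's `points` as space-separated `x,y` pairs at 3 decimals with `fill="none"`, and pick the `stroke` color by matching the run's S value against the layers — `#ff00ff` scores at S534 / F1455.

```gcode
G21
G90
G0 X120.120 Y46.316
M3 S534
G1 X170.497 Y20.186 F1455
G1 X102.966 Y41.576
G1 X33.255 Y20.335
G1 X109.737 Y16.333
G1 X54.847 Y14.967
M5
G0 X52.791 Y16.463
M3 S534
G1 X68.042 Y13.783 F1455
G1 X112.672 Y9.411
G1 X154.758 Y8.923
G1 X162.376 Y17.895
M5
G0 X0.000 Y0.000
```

Machine Y-up, SVG Y-down with viewBox height 53.949, so y_svg = 53.949 − y_machine; X carries over. Every run uses S534, so all elements get stroke `#ff00ff` (score).

Run 1: The run is open, so emit a `<polyline>` with points (Y-flipped): 120.120,7.633 170.497,33.763 102.966,12.373 33.255,33.614 109.737,37.616 54.847,38.982.

Run 2: The run is open, so emit a `<polyline>` with points (Y-flipped): 52.791,37.486 68.042,40.166 112.672,44.538 154.758,45.026 162.376,36.054.

<svg xmlns="http://www.w3.org/2000/svg" width="206.804mm" height="53.949mm" viewBox="0 0 206.804 53.949">
  <polyline points="120.120,7.633 170.497,33.763 102.966,12.373 33.255,33.614 109.737,37.616 54.847,38.982" fill="none" stroke="#ff00ff"/>
  <polyline points="52.791,37.486 68.042,40.166 112.672,44.538 154.758,45.026 162.376,36.054" fill="none" stroke="#ff00ff"/>
</svg>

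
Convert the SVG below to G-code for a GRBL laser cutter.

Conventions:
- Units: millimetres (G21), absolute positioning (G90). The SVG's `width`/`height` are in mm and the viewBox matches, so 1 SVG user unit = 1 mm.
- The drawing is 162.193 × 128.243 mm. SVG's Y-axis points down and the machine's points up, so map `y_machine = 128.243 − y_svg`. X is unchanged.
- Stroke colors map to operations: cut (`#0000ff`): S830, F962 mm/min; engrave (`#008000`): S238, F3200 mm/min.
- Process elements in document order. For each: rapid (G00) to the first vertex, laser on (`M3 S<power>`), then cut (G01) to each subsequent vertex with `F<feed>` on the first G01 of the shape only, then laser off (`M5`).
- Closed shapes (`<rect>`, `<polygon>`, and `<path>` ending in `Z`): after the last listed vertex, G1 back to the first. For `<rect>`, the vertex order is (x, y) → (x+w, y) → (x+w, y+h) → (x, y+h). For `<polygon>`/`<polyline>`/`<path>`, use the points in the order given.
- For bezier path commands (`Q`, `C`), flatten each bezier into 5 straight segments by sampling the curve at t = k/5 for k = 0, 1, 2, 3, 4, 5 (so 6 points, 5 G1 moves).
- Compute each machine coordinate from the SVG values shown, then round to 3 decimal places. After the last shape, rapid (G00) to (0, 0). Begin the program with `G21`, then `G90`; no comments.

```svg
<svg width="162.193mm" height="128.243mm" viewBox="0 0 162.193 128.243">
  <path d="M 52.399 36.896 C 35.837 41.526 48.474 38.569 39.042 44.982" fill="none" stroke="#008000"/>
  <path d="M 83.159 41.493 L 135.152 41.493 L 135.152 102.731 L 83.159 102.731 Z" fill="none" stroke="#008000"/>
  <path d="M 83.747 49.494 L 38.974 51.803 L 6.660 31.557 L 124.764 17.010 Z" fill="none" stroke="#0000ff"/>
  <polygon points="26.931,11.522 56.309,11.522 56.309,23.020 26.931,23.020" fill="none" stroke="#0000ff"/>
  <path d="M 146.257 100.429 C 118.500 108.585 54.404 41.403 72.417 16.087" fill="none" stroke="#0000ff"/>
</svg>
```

viewBox `0 0 162.193 128.243` with mm width/height → 1 unit = 1 mm. Flip: y_m = 128.243 − y_svg.

**Shape 1** — `<path>` cubic bezier, stroke `#008000` → engrave (S238, F3200). Control points (SVG): P0=(52.399,36.896), P1=(35.837,41.526), P2=(48.474,38.569), P3=(39.042,44.982); sampled at t=k/5. Machine vertices: (52.399,91.347) → (45.556,89.344) → (43.259,88.348) → (43.048,87.544) → (42.463,86.120) → (39.042,83.261). Open path.

**Shape 2** — `<path>` rectangle, stroke `#008000` → engrave (S238, F3200). Machine vertices: (83.159,86.750) → (135.152,86.750) → (135.152,25.512) → (83.159,25.512) → (83.159,86.750). Closed: final G1 returns to the first vertex.

**Shape 3** — `<path>` closed polygon, stroke `#0000ff` → cut (S830, F962). Machine vertices: (83.747,78.749) → (38.974,76.440) → (6.660,96.686) → (124.764,111.233) → (83.747,78.749). Closed: final G1 returns to the first vertex.

**Shape 4** — `<polygon>` rectangle, stroke `#0000ff` → cut (S830, F962). Machine vertices: (26.931,116.721) → (56.309,116.721) → (56.309,105.223) → (26.931,105.223) → (26.931,116.721). Closed: final G1 returns to the first vertex.

**Shape 5** — `<path>` cubic bezier, stroke `#0000ff` → cut (S830, F962). Control points (SVG): P0=(146.257,100.429), P1=(118.500,108.585), P2=(54.404,41.403), P3=(72.417,16.087); sampled at t=k/5. Machine vertices: (146.257,27.814) → (126.190,31.023) → (103.087,46.688) → (82.633,69.182) → (70.515,92.880) → (72.417,112.156). Open path.

G21
G90
G00 X52.399 Y91.347
M3 S238
G01 X45.556 Y89.344 F3200
G01 X43.259 Y88.348
G01 X43.048 Y87.544
G01 X42.463 Y86.120
G01 X39.042 Y83.261
M5
G00 X83.159 Y86.750
M3 S238
G01 X135.152 Y86.750 F3200
G01 X135.152 Y25.512
G01 X83.159 Y25.512
G01 X83.159 Y86.750
M5
G00 X83.747 Y78.749
M3 S830
G01 X38.974 Y76.440 F962
G01 X6.660 Y96.686
G01 X124.764 Y111.233
G01 X83.747 Y78.749
M5
G00 X26.931 Y116.721
M3 S830
G01 X56.309 Y116.721 F962
G01 X56.309 Y105.223
G01 X26.931 Y105.223
G01 X26.931 Y116.721
M5
G00 X146.257 Y27.814
M3 S830
G01 X126.190 Y31.023 F962
G01 X103.087 Y46.688
G01 X82.633 Y69.182
G01 X70.515 Y92.880
G01 X72.417 Y112.156
M5
G00 X0.000 Y0.000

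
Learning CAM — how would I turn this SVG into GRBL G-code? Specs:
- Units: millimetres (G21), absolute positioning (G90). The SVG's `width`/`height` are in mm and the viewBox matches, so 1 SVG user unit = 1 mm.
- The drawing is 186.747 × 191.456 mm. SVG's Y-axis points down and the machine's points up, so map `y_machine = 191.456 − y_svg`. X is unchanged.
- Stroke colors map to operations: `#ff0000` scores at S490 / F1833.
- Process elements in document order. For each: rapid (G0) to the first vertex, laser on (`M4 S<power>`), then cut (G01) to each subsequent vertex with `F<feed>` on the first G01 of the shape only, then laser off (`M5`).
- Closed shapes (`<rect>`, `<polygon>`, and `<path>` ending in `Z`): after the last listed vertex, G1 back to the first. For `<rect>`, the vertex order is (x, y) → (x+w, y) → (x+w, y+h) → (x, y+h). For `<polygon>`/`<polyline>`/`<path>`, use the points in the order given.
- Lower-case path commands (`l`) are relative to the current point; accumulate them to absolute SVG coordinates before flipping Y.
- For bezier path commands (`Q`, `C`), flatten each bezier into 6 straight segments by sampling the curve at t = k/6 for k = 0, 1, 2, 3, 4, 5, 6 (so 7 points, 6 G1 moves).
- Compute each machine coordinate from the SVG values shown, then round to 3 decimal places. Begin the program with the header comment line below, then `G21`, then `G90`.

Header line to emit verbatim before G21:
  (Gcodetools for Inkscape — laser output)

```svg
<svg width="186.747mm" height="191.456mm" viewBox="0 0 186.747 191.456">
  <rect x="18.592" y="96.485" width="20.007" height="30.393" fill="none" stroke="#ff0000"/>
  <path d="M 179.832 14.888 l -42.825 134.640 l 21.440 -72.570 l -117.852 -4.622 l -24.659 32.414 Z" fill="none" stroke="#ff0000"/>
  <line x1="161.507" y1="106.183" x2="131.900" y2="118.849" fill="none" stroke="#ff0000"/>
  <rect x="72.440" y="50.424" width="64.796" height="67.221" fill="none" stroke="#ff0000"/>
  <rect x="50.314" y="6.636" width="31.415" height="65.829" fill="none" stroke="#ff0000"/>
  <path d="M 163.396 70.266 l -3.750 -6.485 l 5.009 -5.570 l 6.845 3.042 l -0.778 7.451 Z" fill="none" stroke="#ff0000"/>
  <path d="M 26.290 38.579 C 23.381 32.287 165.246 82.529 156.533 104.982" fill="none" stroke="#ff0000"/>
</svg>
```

1 u = 1 mm; y_m = 191.456 − y.

[1] `<rect>` rectangle, #ff0000→score S490 F1833: (18.592,94.971) → (38.599,94.971) → (38.599,64.578) → (18.592,64.578) → (18.592,94.971) (closed)

[2] `<path>` closed polygon, #ff0000→score S490 F1833: (179.832,176.568) → (137.007,41.928) → (158.447,114.498) → (40.595,119.120) → (15.936,86.706) → (179.832,176.568) (closed)

[3] `<line>` line segment, #ff0000→score S490 F1833: (161.507,85.273) → (131.900,72.607)

[4] `<rect>` rectangle, #ff0000→score S490 F1833: (72.440,141.032) → (137.236,141.032) → (137.236,73.811) → (72.440,73.811) → (72.440,141.032) (closed)

[5] `<rect>` rectangle, #ff0000→score S490 F1833: (50.314,184.820) → (81.729,184.820) → (81.729,118.991) → (50.314,118.991) → (50.314,184.820) (closed)

[6] `<path>` regular polygon, #ff0000→score S490 F1833: (163.396,121.190) → (159.646,127.675) → (164.655,133.245) → (171.500,130.203) → (170.722,122.752) → (163.396,121.190) (closed)

[7] `<path>` cubic bezier, #ff0000→score S490 F1833: (26.290,152.877) → (35.533,151.702) → (60.700,143.447) → (93.588,130.455) → (125.992,115.067) → (149.709,99.626) → (156.533,86.474)

(Gcodetools for Inkscape — laser output)
G21
G90
G0 X18.592 Y94.971
M4 S490
G01 X38.599 Y94.971 F1833
G01 X38.599 Y64.578
G01 X18.592 Y64.578
G01 X18.592 Y94.971
M5
G0 X179.832 Y176.568
M4 S490
G01 X137.007 Y41.928 F1833
G01 X158.447 Y114.498
G01 X40.595 Y119.120
G01 X15.936 Y86.706
G01 X179.832 Y176.568
M5
G0 X161.507 Y85.273
M4 S490
G01 X131.900 Y72.607 F1833
M5
G0 X72.440 Y141.032
M4 S490
G01 X137.236 Y141.032 F1833
G01 X137.236 Y73.811
G01 X72.440 Y73.811
G01 X72.440 Y141.032
M5
G0 X50.314 Y184.820
M4 S490
G01 X81.729 Y184.820 F1833
G01 X81.729 Y118.991
G01 X50.314 Y118.991
G01 X50.314 Y184.820
M5
G0 X163.396 Y121.190
M4 S490
G01 X159.646 Y127.675 F1833
G01 X164.655 Y133.245
G01 X171.500 Y130.203
G01 X170.722 Y122.752
G01 X163.396 Y121.190
M5
G0 X26.290 Y152.877
M4 S490
G01 X35.533 Y151.702 F1833
G01 X60.700 Y143.447
G01 X93.588 Y130.455
G01 X125.992 Y115.067
G01 X149.709 Y99.626
G01 X156.533 Y86.474
M5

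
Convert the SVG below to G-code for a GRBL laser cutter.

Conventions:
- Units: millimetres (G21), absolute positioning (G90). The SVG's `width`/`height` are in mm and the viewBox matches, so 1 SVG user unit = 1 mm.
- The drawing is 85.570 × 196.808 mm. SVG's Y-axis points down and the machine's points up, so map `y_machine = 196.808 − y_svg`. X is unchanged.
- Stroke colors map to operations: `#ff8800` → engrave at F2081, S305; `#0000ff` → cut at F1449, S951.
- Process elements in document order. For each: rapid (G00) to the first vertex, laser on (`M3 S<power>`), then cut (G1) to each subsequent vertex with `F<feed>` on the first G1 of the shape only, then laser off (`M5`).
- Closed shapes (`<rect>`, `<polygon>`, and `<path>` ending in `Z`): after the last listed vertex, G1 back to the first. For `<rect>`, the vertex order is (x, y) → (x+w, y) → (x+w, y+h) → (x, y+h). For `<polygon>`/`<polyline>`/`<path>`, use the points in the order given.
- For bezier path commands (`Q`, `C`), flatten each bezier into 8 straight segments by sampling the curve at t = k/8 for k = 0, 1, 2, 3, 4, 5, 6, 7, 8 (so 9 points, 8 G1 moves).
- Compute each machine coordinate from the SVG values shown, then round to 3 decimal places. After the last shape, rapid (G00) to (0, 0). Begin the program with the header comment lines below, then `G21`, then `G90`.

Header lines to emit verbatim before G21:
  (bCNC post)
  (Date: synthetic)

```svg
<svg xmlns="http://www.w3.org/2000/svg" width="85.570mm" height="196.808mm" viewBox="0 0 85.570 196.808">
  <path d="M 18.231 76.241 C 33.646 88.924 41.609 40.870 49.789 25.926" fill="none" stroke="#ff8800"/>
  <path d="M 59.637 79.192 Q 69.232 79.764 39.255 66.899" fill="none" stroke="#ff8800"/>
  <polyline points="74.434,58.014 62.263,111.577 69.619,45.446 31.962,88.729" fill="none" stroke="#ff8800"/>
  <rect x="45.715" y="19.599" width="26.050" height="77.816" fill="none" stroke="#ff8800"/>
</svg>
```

viewBox `0 0 85.570 196.808` with mm width/height → 1 unit = 1 mm. Flip: y_m = 196.808 − y_svg.

**Shape 1** — `<path>` cubic bezier, stroke `#ff8800` → engrave (S305, F2081). Control points (SVG): P0=(18.231,76.241), P1=(33.646,88.924), P2=(41.609,40.870), P3=(49.789,25.926); sampled at t=k/8. Machine vertices: (18.231,120.567) → (23.677,118.475) → (28.515,120.977) → (32.833,126.973) → (36.723,135.364) → (40.274,145.051) → (43.575,154.932) → (46.717,163.909) → (49.789,170.882). Open path.

**Shape 2** — `<path>` quadratic bezier, stroke `#ff8800` → engrave (S305, F2081). Control points (SVG): P0=(59.637,79.192), P1=(69.232,79.764), P2=(39.255,66.899); sampled at t=k/8. Machine vertices: (59.637,117.616) → (61.417,117.683) → (61.961,118.170) → (61.268,119.077) → (59.339,120.403) → (56.173,122.150) → (51.770,124.316) → (46.131,126.903) → (39.255,129.909). Open path.

**Shape 3** — `<polyline>` open polyline, stroke `#ff8800` → engrave (S305, F2081). Machine vertices: (74.434,138.794) → (62.263,85.231) → (69.619,151.362) → (31.962,108.079). Open path.

**Shape 4** — `<rect>` rectangle, stroke `#ff8800` → engrave (S305, F2081). Machine vertices: (45.715,177.209) → (71.765,177.209) → (71.765,99.393) → (45.715,99.393) → (45.715,177.209). Closed: final G1 returns to the first vertex.

(bCNC post)
(Date: synthetic)
G21
G90
G00 X18.231 Y120.567
M3 S305
G1 X23.677 Y118.475 F2081
G1 X28.515 Y120.977
G1 X32.833 Y126.973
G1 X36.723 Y135.364
G1 X40.274 Y145.051
G1 X43.575 Y154.932
G1 X46.717 Y163.909
G1 X49.789 Y170.882
M5
G00 X59.637 Y117.616
M3 S305
G1 X61.417 Y117.683 F2081
G1 X61.961 Y118.170
G1 X61.268 Y119.077
G1 X59.339 Y120.403
G1 X56.173 Y122.150
G1 X51.770 Y124.316
G1 X46.131 Y126.903
G1 X39.255 Y129.909
M5
G00 X74.434 Y138.794
M3 S305
G1 X62.263 Y85.231 F2081
G1 X69.619 Y151.362
G1 X31.962 Y108.079
M5
G00 X45.715 Y177.209
M3 S305
G1 X71.765 Y177.209 F2081
G1 X71.765 Y99.393
G1 X45.715 Y99.393
G1 X45.715 Y177.209
M5
G00 X0.000 Y0.000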